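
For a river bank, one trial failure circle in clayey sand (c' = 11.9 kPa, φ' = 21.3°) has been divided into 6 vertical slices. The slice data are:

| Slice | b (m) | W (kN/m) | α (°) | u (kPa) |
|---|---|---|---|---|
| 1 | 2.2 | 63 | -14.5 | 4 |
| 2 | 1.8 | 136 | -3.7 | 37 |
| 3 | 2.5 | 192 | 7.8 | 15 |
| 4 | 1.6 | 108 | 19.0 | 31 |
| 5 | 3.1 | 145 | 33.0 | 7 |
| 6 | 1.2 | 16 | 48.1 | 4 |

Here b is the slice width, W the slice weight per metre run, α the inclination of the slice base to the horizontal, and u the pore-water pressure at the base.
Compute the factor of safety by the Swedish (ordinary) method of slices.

Ordinary method of slices: FS = Σ[c'·Δl_i + (W_i cosα_i − u_i·Δl_i)·tanφ'] / Σ W_i sinα_i, with Δl_i = b_i / cosα_i.
Slice 1: Δl = 2.2/cos(-14.5°) = 2.272 m; N'_1 = 63·cos(-14.5°) − 4·2.272 = 51.9; c'Δl = 27.04; W sinα = -15.8
Slice 2: Δl = 1.8/cos(-3.7°) = 1.804 m; N'_2 = 136·cos(-3.7°) − 37·1.804 = 69.0; c'Δl = 21.46; W sinα = -8.8
Slice 3: Δl = 2.5/cos7.8° = 2.523 m; N'_3 = 192·cos7.8° − 15·2.523 = 152.4; c'Δl = 30.03; W sinα = 26.1
Slice 4: Δl = 1.6/cos19.0° = 1.692 m; N'_4 = 108·cos19.0° − 31·1.692 = 49.7; c'Δl = 20.14; W sinα = 35.2
Slice 5: Δl = 3.1/cos33.0° = 3.696 m; N'_5 = 145·cos33.0° − 7·3.696 = 95.7; c'Δl = 43.99; W sinα = 79.0
Slice 6: Δl = 1.2/cos48.1° = 1.797 m; N'_6 = 16·cos48.1° − 4·1.797 = 3.5; c'Δl = 21.38; W sinα = 11.9
Σc'Δl = 164.0 kN/m; ΣN' = 422.1 kN/m; ΣW sinα = 127.6 kN/m
Resisting = 164.0 + 422.1·tan21.3° = 164.0 + 164.6 = 328.6 kN/m
FS = 328.6 / 127.6 = 2.576

FS = 2.58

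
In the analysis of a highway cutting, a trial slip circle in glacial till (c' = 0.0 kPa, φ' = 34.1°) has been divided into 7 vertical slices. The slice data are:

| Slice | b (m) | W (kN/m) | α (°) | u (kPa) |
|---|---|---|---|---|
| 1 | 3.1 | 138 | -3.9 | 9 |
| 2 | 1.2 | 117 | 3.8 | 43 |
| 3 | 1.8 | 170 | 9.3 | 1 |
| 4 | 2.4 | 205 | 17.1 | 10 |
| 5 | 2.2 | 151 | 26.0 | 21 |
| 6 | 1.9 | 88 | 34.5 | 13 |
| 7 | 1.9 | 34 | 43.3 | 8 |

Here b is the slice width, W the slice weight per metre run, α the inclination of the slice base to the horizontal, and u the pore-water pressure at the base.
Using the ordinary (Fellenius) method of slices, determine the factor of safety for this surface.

Ordinary method of slices: FS = Σ[c'·Δl_i + (W_i cosα_i − u_i·Δl_i)·tanφ'] / Σ W_i sinα_i, with Δl_i = b_i / cosα_i.
Slice 1: Δl = 3.1/cos(-3.9°) = 3.107 m; N'_1 = 138·cos(-3.9°) − 9·3.107 = 109.7; c'Δl = 0.00; W sinα = -9.4
Slice 2: Δl = 1.2/cos3.8° = 1.203 m; N'_2 = 117·cos3.8° − 43·1.203 = 65.0; c'Δl = 0.00; W sinα = 7.8
Slice 3: Δl = 1.8/cos9.3° = 1.824 m; N'_3 = 170·cos9.3° − 1·1.824 = 165.9; c'Δl = 0.00; W sinα = 27.5
Slice 4: Δl = 2.4/cos17.1° = 2.511 m; N'_4 = 205·cos17.1° − 10·2.511 = 170.8; c'Δl = 0.00; W sinα = 60.3
Slice 5: Δl = 2.2/cos26.0° = 2.448 m; N'_5 = 151·cos26.0° − 21·2.448 = 84.3; c'Δl = 0.00; W sinα = 66.2
Slice 6: Δl = 1.9/cos34.5° = 2.305 m; N'_6 = 88·cos34.5° − 13·2.305 = 42.6; c'Δl = 0.00; W sinα = 49.8
Slice 7: Δl = 1.9/cos43.3° = 2.611 m; N'_7 = 34·cos43.3° − 8·2.611 = 3.9; c'Δl = 0.00; W sinα = 23.3
Σc'Δl = 0.0 kN/m; ΣN' = 642.2 kN/m; ΣW sinα = 225.5 kN/m
Resisting = 0.0 + 642.2·tan34.1° = 0.0 + 434.8 = 434.8 kN/m
FS = 434.8 / 225.5 = 1.929

FS = 1.93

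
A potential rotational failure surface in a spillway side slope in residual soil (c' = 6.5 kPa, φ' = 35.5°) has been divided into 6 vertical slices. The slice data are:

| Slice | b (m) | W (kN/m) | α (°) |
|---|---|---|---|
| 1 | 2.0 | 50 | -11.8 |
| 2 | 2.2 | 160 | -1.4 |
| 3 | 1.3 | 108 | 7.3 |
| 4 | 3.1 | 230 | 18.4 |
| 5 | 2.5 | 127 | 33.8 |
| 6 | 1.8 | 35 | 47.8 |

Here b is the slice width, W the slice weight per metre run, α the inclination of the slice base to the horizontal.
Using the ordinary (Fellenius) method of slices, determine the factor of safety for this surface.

FS = 3.36

Ordinary method of slices: FS = Σ[c'·Δl_i + (W_i cosα_i)·tanφ'] / Σ W_i sinα_i, with Δl_i = b_i / cosα_i.
Slice 1: Δl = 2.0/cos(-11.8°) = 2.043 m; N'_1 = 50·cos(-11.8°) = 48.9; c'Δl = 13.28; W sinα = -10.2
Slice 2: Δl = 2.2/cos(-1.4°) = 2.201 m; N'_2 = 160·cos(-1.4°) = 160.0; c'Δl = 14.30; W sinα = -3.9
Slice 3: Δl = 1.3/cos7.3° = 1.311 m; N'_3 = 108·cos7.3° = 107.1; c'Δl = 8.52; W sinα = 13.7
Slice 4: Δl = 3.1/cos18.4° = 3.267 m; N'_4 = 230·cos18.4° = 218.2; c'Δl = 21.24; W sinα = 72.6
Slice 5: Δl = 2.5/cos33.8° = 3.008 m; N'_5 = 127·cos33.8° = 105.5; c'Δl = 19.56; W sinα = 70.6
Slice 6: Δl = 1.8/cos47.8° = 2.680 m; N'_6 = 35·cos47.8° = 23.5; c'Δl = 17.42; W sinα = 25.9
Σc'Δl = 94.3 kN/m; ΣN' = 663.3 kN/m; ΣW sinα = 168.8 kN/m
Resisting = 94.3 + 663.3·tan35.5° = 94.3 + 473.1 = 567.4 kN/m
FS = 567.4 / 168.8 = 3.362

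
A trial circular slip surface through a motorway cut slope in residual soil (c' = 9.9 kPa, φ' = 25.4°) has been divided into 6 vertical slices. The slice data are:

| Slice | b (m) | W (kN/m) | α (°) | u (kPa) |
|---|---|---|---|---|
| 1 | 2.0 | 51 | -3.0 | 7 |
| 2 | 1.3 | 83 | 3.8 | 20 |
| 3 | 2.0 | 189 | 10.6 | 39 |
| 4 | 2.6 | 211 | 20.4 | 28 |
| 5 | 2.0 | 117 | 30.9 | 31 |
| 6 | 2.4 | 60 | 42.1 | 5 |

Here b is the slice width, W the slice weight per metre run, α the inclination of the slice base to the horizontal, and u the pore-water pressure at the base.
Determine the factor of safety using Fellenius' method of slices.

Ordinary method of slices: FS = Σ[c'·Δl_i + (W_i cosα_i − u_i·Δl_i)·tanφ'] / Σ W_i sinα_i, with Δl_i = b_i / cosα_i.
Slice 1: Δl = 2.0/cos(-3.0°) = 2.003 m; N'_1 = 51·cos(-3.0°) − 7·2.003 = 36.9; c'Δl = 19.83; W sinα = -2.7
Slice 2: Δl = 1.3/cos3.8° = 1.303 m; N'_2 = 83·cos3.8° − 20·1.303 = 56.8; c'Δl = 12.90; W sinα = 5.5
Slice 3: Δl = 2.0/cos10.6° = 2.035 m; N'_3 = 189·cos10.6° − 39·2.035 = 106.4; c'Δl = 20.14; W sinα = 34.8
Slice 4: Δl = 2.6/cos20.4° = 2.774 m; N'_4 = 211·cos20.4° − 28·2.774 = 120.1; c'Δl = 27.46; W sinα = 73.5
Slice 5: Δl = 2.0/cos30.9° = 2.331 m; N'_5 = 117·cos30.9° − 31·2.331 = 28.1; c'Δl = 23.08; W sinα = 60.1
Slice 6: Δl = 2.4/cos42.1° = 3.235 m; N'_6 = 60·cos42.1° − 5·3.235 = 28.3; c'Δl = 32.02; W sinα = 40.2
Σc'Δl = 135.4 kN/m; ΣN' = 376.7 kN/m; ΣW sinα = 211.5 kN/m
Resisting = 135.4 + 376.7·tan25.4° = 135.4 + 178.9 = 314.3 kN/m
FS = 314.3 / 211.5 = 1.486

FS = 1.49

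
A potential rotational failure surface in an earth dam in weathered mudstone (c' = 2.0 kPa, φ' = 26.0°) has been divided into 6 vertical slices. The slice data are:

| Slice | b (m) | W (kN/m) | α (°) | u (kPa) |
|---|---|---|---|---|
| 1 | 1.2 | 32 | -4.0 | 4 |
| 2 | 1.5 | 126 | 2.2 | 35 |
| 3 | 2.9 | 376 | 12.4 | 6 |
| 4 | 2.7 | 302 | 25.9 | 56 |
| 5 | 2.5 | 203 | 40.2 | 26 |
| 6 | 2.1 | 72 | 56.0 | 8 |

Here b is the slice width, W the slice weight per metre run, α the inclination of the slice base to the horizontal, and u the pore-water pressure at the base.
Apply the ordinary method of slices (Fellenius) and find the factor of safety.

Ordinary method of slices: FS = Σ[c'·Δl_i + (W_i cosα_i − u_i·Δl_i)·tanφ'] / Σ W_i sinα_i, with Δl_i = b_i / cosα_i.
Slice 1: Δl = 1.2/cos(-4.0°) = 1.203 m; N'_1 = 32·cos(-4.0°) − 4·1.203 = 27.1; c'Δl = 2.41; W sinα = -2.2
Slice 2: Δl = 1.5/cos2.2° = 1.501 m; N'_2 = 126·cos2.2° − 35·1.501 = 73.4; c'Δl = 3.00; W sinα = 4.8
Slice 3: Δl = 2.9/cos12.4° = 2.969 m; N'_3 = 376·cos12.4° − 6·2.969 = 349.4; c'Δl = 5.94; W sinα = 80.7
Slice 4: Δl = 2.7/cos25.9° = 3.001 m; N'_4 = 302·cos25.9° − 56·3.001 = 103.6; c'Δl = 6.00; W sinα = 131.9
Slice 5: Δl = 2.5/cos40.2° = 3.273 m; N'_5 = 203·cos40.2° − 26·3.273 = 69.9; c'Δl = 6.55; W sinα = 131.0
Slice 6: Δl = 2.1/cos56.0° = 3.755 m; N'_6 = 72·cos56.0° − 8·3.755 = 10.2; c'Δl = 7.51; W sinα = 59.7
Σc'Δl = 31.4 kN/m; ΣN' = 633.6 kN/m; ΣW sinα = 406.0 kN/m
Resisting = 31.4 + 633.6·tan26.0° = 31.4 + 309.0 = 340.5 kN/m
FS = 340.5 / 406.0 = 0.839

FS = 0.84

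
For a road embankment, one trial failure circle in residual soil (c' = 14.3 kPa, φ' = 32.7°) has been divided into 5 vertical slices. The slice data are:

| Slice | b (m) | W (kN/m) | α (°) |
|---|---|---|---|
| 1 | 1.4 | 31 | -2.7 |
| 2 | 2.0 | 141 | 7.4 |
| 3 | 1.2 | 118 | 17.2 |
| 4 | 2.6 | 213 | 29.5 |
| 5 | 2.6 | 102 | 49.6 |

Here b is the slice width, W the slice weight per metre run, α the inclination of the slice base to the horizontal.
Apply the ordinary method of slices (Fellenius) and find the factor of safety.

Ordinary method of slices: FS = Σ[c'·Δl_i + (W_i cosα_i)·tanφ'] / Σ W_i sinα_i, with Δl_i = b_i / cosα_i.
Slice 1: Δl = 1.4/cos(-2.7°) = 1.402 m; N'_1 = 31·cos(-2.7°) = 31.0; c'Δl = 20.04; W sinα = -1.5
Slice 2: Δl = 2.0/cos7.4° = 2.017 m; N'_2 = 141·cos7.4° = 139.8; c'Δl = 28.84; W sinα = 18.2
Slice 3: Δl = 1.2/cos17.2° = 1.256 m; N'_3 = 118·cos17.2° = 112.7; c'Δl = 17.96; W sinα = 34.9
Slice 4: Δl = 2.6/cos29.5° = 2.987 m; N'_4 = 213·cos29.5° = 185.4; c'Δl = 42.72; W sinα = 104.9
Slice 5: Δl = 2.6/cos49.6° = 4.012 m; N'_5 = 102·cos49.6° = 66.1; c'Δl = 57.37; W sinα = 77.7
Σc'Δl = 166.9 kN/m; ΣN' = 535.0 kN/m; ΣW sinα = 234.2 kN/m
Resisting = 166.9 + 535.0·tan32.7° = 166.9 + 343.5 = 510.4 kN/m
FS = 510.4 / 234.2 = 2.180

FS = 2.18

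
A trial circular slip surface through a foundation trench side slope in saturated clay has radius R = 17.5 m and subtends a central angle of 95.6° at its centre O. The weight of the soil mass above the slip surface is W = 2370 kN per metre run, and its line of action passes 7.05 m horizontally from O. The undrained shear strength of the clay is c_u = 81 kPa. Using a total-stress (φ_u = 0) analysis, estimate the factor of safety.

Taking moments about the centre O, the resisting moment is provided by the undrained shear strength acting along the arc:
Arc length L_a = R·θ = 17.5·(95.6°·π/180) = 17.5·1.6685 = 29.20 m
M_R = c_u·L_a·R = 81·29.20·17.5 = 41390.1 kN·m/m
M_D = W·d = 2370·7.05 = 16708.5 kN·m/m
FS = M_R / M_D = 41390.1 / 16708.5 = 2.477

FS = 2.48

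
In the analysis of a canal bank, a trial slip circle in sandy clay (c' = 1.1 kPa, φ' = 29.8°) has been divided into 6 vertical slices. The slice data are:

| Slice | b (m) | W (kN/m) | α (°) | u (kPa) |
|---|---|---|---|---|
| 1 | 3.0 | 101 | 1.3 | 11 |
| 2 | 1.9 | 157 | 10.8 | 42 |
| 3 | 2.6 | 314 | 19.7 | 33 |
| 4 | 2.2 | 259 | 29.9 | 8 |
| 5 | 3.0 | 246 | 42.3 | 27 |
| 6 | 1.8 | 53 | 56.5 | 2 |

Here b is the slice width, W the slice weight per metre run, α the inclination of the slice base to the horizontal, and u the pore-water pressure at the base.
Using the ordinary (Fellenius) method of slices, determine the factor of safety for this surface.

FS = 0.82

Ordinary method of slices: FS = Σ[c'·Δl_i + (W_i cosα_i − u_i·Δl_i)·tanφ'] / Σ W_i sinα_i, with Δl_i = b_i / cosα_i.
Slice 1: Δl = 3.0/cos1.3° = 3.001 m; N'_1 = 101·cos1.3° − 11·3.001 = 68.0; c'Δl = 3.30; W sinα = 2.3
Slice 2: Δl = 1.9/cos10.8° = 1.934 m; N'_2 = 157·cos10.8° − 42·1.934 = 73.0; c'Δl = 2.13; W sinα = 29.4
Slice 3: Δl = 2.6/cos19.7° = 2.762 m; N'_3 = 314·cos19.7° − 33·2.762 = 204.5; c'Δl = 3.04; W sinα = 105.8
Slice 4: Δl = 2.2/cos29.9° = 2.538 m; N'_4 = 259·cos29.9° − 8·2.538 = 204.2; c'Δl = 2.79; W sinα = 129.1
Slice 5: Δl = 3.0/cos42.3° = 4.056 m; N'_5 = 246·cos42.3° − 27·4.056 = 72.4; c'Δl = 4.46; W sinα = 165.6
Slice 6: Δl = 1.8/cos56.5° = 3.261 m; N'_6 = 53·cos56.5° − 2·3.261 = 22.7; c'Δl = 3.59; W sinα = 44.2
Σc'Δl = 19.3 kN/m; ΣN' = 644.8 kN/m; ΣW sinα = 476.4 kN/m
Resisting = 19.3 + 644.8·tan29.8° = 19.3 + 369.3 = 388.6 kN/m
FS = 388.6 / 476.4 = 0.816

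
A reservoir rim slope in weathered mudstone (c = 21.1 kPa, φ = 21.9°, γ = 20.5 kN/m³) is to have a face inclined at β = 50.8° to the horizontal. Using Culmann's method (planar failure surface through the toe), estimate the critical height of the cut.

Culmann's analysis gives the critical failure plane at α_cr = (β + φ)/2 = (50.8 + 21.9)/2 = 36.3°, and the critical height
H_c = (4c/γ) · sinβ cosφ / [1 − cos(β − φ)]
    = (4·21.1/20.5) · sin50.8°·cos21.9° / [1 − cos(28.9°)]
    = 4.117 · 0.7749·0.9278 / [1 − 0.8755]
    = 4.117 · 0.7190 / 0.1245
    = 23.77 m

H_c = 23.77 m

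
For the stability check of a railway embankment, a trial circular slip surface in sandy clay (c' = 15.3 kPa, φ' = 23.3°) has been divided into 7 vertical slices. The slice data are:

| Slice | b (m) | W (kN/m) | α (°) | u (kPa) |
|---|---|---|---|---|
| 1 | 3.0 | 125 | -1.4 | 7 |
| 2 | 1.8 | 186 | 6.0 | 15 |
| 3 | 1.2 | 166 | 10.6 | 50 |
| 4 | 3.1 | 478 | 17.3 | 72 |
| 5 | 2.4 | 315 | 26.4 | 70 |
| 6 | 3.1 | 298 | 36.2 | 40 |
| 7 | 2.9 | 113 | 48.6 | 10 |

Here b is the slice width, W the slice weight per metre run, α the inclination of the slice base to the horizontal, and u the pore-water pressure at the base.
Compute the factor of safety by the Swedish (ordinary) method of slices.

FS = 1.11

Ordinary method of slices: FS = Σ[c'·Δl_i + (W_i cosα_i − u_i·Δl_i)·tanφ'] / Σ W_i sinα_i, with Δl_i = b_i / cosα_i.
Slice 1: Δl = 3.0/cos(-1.4°) = 3.001 m; N'_1 = 125·cos(-1.4°) − 7·3.001 = 104.0; c'Δl = 45.91; W sinα = -3.1
Slice 2: Δl = 1.8/cos6.0° = 1.810 m; N'_2 = 186·cos6.0° − 15·1.810 = 157.8; c'Δl = 27.69; W sinα = 19.4
Slice 3: Δl = 1.2/cos10.6° = 1.221 m; N'_3 = 166·cos10.6° − 50·1.221 = 102.1; c'Δl = 18.68; W sinα = 30.5
Slice 4: Δl = 3.1/cos17.3° = 3.247 m; N'_4 = 478·cos17.3° − 72·3.247 = 222.6; c'Δl = 49.68; W sinα = 142.1
Slice 5: Δl = 2.4/cos26.4° = 2.679 m; N'_5 = 315·cos26.4° − 70·2.679 = 94.6; c'Δl = 41.00; W sinα = 140.1
Slice 6: Δl = 3.1/cos36.2° = 3.842 m; N'_6 = 298·cos36.2° − 40·3.842 = 86.8; c'Δl = 58.78; W sinα = 176.0
Slice 7: Δl = 2.9/cos48.6° = 4.385 m; N'_7 = 113·cos48.6° − 10·4.385 = 30.9; c'Δl = 67.09; W sinα = 84.8
Σc'Δl = 308.8 kN/m; ΣN' = 798.8 kN/m; ΣW sinα = 589.9 kN/m
Resisting = 308.8 + 798.8·tan23.3° = 308.8 + 344.0 = 652.8 kN/m
FS = 652.8 / 589.9 = 1.107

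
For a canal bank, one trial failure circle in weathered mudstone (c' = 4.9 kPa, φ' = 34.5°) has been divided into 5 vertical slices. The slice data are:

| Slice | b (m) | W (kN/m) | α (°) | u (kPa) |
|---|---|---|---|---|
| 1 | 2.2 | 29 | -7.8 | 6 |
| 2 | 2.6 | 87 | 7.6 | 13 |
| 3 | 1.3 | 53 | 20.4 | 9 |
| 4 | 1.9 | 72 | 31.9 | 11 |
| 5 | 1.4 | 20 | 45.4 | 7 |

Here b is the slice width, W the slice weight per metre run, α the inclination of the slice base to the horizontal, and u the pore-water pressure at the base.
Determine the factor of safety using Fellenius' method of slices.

FS = 1.89

Ordinary method of slices: FS = Σ[c'·Δl_i + (W_i cosα_i − u_i·Δl_i)·tanφ'] / Σ W_i sinα_i, with Δl_i = b_i / cosα_i.
Slice 1: Δl = 2.2/cos(-7.8°) = 2.221 m; N'_1 = 29·cos(-7.8°) − 6·2.221 = 15.4; c'Δl = 10.88; W sinα = -3.9
Slice 2: Δl = 2.6/cos7.6° = 2.623 m; N'_2 = 87·cos7.6° − 13·2.623 = 52.1; c'Δl = 12.85; W sinα = 11.5
Slice 3: Δl = 1.3/cos20.4° = 1.387 m; N'_3 = 53·cos20.4° − 9·1.387 = 37.2; c'Δl = 6.80; W sinα = 18.5
Slice 4: Δl = 1.9/cos31.9° = 2.238 m; N'_4 = 72·cos31.9° − 11·2.238 = 36.5; c'Δl = 10.97; W sinα = 38.0
Slice 5: Δl = 1.4/cos45.4° = 1.994 m; N'_5 = 20·cos45.4° − 7·1.994 = 0.1; c'Δl = 9.77; W sinα = 14.2
Σc'Δl = 51.3 kN/m; ΣN' = 141.3 kN/m; ΣW sinα = 78.3 kN/m
Resisting = 51.3 + 141.3·tan34.5° = 51.3 + 97.1 = 148.4 kN/m
FS = 148.4 / 78.3 = 1.894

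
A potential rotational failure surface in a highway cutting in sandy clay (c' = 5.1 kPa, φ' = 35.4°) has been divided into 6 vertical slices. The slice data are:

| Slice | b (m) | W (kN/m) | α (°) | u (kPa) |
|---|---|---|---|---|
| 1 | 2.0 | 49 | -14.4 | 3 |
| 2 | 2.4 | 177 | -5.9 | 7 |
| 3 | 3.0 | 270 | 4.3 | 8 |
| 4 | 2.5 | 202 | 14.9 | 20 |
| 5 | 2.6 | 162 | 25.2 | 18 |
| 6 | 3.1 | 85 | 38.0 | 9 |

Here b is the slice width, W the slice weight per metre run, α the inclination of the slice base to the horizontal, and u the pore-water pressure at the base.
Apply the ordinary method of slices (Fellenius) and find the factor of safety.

FS = 3.65

Ordinary method of slices: FS = Σ[c'·Δl_i + (W_i cosα_i − u_i·Δl_i)·tanφ'] / Σ W_i sinα_i, with Δl_i = b_i / cosα_i.
Slice 1: Δl = 2.0/cos(-14.4°) = 2.065 m; N'_1 = 49·cos(-14.4°) − 3·2.065 = 41.3; c'Δl = 10.53; W sinα = -12.2
Slice 2: Δl = 2.4/cos(-5.9°) = 2.413 m; N'_2 = 177·cos(-5.9°) − 7·2.413 = 159.2; c'Δl = 12.31; W sinα = -18.2
Slice 3: Δl = 3.0/cos4.3° = 3.008 m; N'_3 = 270·cos4.3° − 8·3.008 = 245.2; c'Δl = 15.34; W sinα = 20.2
Slice 4: Δl = 2.5/cos14.9° = 2.587 m; N'_4 = 202·cos14.9° − 20·2.587 = 143.5; c'Δl = 13.19; W sinα = 51.9
Slice 5: Δl = 2.6/cos25.2° = 2.873 m; N'_5 = 162·cos25.2° − 18·2.873 = 94.9; c'Δl = 14.65; W sinα = 69.0
Slice 6: Δl = 3.1/cos38.0° = 3.934 m; N'_6 = 85·cos38.0° − 9·3.934 = 31.6; c'Δl = 20.06; W sinα = 52.3
Σc'Δl = 86.1 kN/m; ΣN' = 715.5 kN/m; ΣW sinα = 163.1 kN/m
Resisting = 86.1 + 715.5·tan35.4° = 86.1 + 508.5 = 594.6 kN/m
FS = 594.6 / 163.1 = 3.645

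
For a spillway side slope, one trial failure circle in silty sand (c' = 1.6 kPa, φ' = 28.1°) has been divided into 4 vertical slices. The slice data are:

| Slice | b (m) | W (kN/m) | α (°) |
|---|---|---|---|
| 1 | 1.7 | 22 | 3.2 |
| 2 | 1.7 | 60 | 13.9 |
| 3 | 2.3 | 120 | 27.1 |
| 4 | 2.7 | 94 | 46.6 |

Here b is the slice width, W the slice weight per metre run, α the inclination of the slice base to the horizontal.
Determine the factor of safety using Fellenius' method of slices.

FS = 1.08

Ordinary method of slices: FS = Σ[c'·Δl_i + (W_i cosα_i)·tanφ'] / Σ W_i sinα_i, with Δl_i = b_i / cosα_i.
Slice 1: Δl = 1.7/cos3.2° = 1.703 m; N'_1 = 22·cos3.2° = 22.0; c'Δl = 2.72; W sinα = 1.2
Slice 2: Δl = 1.7/cos13.9° = 1.751 m; N'_2 = 60·cos13.9° = 58.2; c'Δl = 2.80; W sinα = 14.4
Slice 3: Δl = 2.3/cos27.1° = 2.584 m; N'_3 = 120·cos27.1° = 106.8; c'Δl = 4.13; W sinα = 54.7
Slice 4: Δl = 2.7/cos46.6° = 3.930 m; N'_4 = 94·cos46.6° = 64.6; c'Δl = 6.29; W sinα = 68.3
Σc'Δl = 15.9 kN/m; ΣN' = 251.6 kN/m; ΣW sinα = 138.6 kN/m
Resisting = 15.9 + 251.6·tan28.1° = 15.9 + 134.4 = 150.3 kN/m
FS = 150.3 / 138.6 = 1.084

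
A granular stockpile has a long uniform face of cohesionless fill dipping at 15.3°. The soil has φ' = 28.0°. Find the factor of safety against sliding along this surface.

FS = 1.94

For a dry cohesionless infinite slope the factor of safety is FS = tanφ' / tanβ.
FS = tan28.0° / tan15.3° = 0.5317 / 0.2736 = 1.944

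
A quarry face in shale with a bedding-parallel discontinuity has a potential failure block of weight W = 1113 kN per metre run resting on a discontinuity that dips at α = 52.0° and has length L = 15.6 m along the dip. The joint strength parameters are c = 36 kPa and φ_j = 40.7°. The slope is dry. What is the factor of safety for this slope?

Resolving the block weight along and normal to the plane and applying the Mohr–Coulomb strength on the joint:
N' = W cosα = 1113·cos52.0° = 685.2 kN/m
Driving force T = W sinα = 1113·sin52.0° = 877.1 kN/m
Resisting force R = c·L + N'·tanφ_j = 36·15.6 + 685.2·tan40.7° = 561.6 + 589.4 = 1151.0 kN/m
FS = R / T = 1151.0 / 877.1 = 1.312

FS = 1.31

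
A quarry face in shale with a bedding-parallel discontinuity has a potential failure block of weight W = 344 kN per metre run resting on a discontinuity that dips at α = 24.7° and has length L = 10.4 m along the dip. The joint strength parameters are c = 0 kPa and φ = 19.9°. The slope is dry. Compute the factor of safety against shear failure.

Resolving the block weight along and normal to the plane and applying the Mohr–Coulomb strength on the joint:
N' = W cosα = 344·cos24.7° = 312.5 kN/m
Driving force T = W sinα = 344·sin24.7° = 143.7 kN/m
Resisting force R = c·L + N'·tanφ = 0·10.4 + 312.5·tan19.9° = 0.0 + 113.1 = 113.1 kN/m
FS = R / T = 113.1 / 143.7 = 0.787

FS = 0.79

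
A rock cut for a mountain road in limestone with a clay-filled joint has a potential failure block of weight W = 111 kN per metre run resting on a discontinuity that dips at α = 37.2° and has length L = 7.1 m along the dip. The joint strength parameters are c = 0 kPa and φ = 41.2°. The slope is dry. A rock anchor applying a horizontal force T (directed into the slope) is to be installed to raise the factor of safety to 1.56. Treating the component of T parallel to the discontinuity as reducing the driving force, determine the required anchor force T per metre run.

T = 15 kN/m

Resolving forces along and normal to the sliding plane, with the horizontal anchor force T adding T·sinα to the effective normal force and T·cosα acting up the plane against the driving force:
FS = [cL + (W cosα + T sinα) tanφ] / [W sinα − T cosα]
Without the anchor: N' = 88.4 kN/m, driving T_d = 67.1 kN/m, resisting R = 0·7.1 + 88.4·tan41.2° = 77.4 kN/m, FS = 1.15.
Setting FS = 1.56 and solving for T:
1.56·(67.1 − T cos37.2°) = 77.4 + T sin37.2°·tan41.2°
T·(sin37.2°·tan41.2° + 1.56·cos37.2°) = 1.56·67.1 − 77.4
T·(0.6046·0.8754 + 1.56·0.7965) = 104.7 − 77.4 = 27.3
T·1.7719 = 27.3
T = 15.4 kN/m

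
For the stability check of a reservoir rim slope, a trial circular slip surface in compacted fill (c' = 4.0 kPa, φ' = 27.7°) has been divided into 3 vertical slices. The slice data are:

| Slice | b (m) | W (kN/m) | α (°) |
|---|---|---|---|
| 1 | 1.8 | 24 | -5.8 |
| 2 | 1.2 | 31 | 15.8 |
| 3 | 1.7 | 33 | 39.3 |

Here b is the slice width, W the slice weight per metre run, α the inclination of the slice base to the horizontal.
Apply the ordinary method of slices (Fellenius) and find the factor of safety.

Ordinary method of slices: FS = Σ[c'·Δl_i + (W_i cosα_i)·tanφ'] / Σ W_i sinα_i, with Δl_i = b_i / cosα_i.
Slice 1: Δl = 1.8/cos(-5.8°) = 1.809 m; N'_1 = 24·cos(-5.8°) = 23.9; c'Δl = 7.24; W sinα = -2.4
Slice 2: Δl = 1.2/cos15.8° = 1.247 m; N'_2 = 31·cos15.8° = 29.8; c'Δl = 4.99; W sinα = 8.4
Slice 3: Δl = 1.7/cos39.3° = 2.197 m; N'_3 = 33·cos39.3° = 25.5; c'Δl = 8.79; W sinα = 20.9
Σc'Δl = 21.0 kN/m; ΣN' = 79.2 kN/m; ΣW sinα = 26.9 kN/m
Resisting = 21.0 + 79.2·tan27.7° = 21.0 + 41.6 = 62.6 kN/m
FS = 62.6 / 26.9 = 2.326

FS = 2.33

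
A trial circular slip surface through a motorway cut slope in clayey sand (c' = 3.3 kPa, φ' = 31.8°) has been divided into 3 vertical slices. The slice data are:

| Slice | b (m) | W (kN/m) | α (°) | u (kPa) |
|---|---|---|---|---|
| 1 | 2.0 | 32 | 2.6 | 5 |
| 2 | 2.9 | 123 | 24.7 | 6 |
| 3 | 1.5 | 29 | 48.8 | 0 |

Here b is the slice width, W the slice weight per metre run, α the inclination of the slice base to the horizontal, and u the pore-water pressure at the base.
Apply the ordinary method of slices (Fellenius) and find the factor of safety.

FS = 1.44

Ordinary method of slices: FS = Σ[c'·Δl_i + (W_i cosα_i − u_i·Δl_i)·tanφ'] / Σ W_i sinα_i, with Δl_i = b_i / cosα_i.
Slice 1: Δl = 2.0/cos2.6° = 2.002 m; N'_1 = 32·cos2.6° − 5·2.002 = 22.0; c'Δl = 6.61; W sinα = 1.5
Slice 2: Δl = 2.9/cos24.7° = 3.192 m; N'_2 = 123·cos24.7° − 6·3.192 = 92.6; c'Δl = 10.53; W sinα = 51.4
Slice 3: Δl = 1.5/cos48.8° = 2.277 m; N'_3 = 29·cos48.8° − 0·2.277 = 19.1; c'Δl = 7.51; W sinα = 21.8
Σc'Δl = 24.7 kN/m; ΣN' = 133.7 kN/m; ΣW sinα = 74.7 kN/m
Resisting = 24.7 + 133.7·tan31.8° = 24.7 + 82.9 = 107.5 kN/m
FS = 107.5 / 74.7 = 1.440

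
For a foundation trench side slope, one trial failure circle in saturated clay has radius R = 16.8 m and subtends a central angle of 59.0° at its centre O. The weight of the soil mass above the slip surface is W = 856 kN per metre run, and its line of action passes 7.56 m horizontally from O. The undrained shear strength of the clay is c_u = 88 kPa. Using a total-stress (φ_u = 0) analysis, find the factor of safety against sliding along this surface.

FS = 3.95

Taking moments about the centre O, the resisting moment is provided by the undrained shear strength acting along the arc:
Arc length L_a = R·θ = 16.8·(59.0°·π/180) = 16.8·1.0297 = 17.30 m
M_R = c_u·L_a·R = 88·17.30·16.8 = 25575.9 kN·m/m
M_D = W·d = 856·7.56 = 6471.4 kN·m/m
FS = M_R / M_D = 25575.9 / 6471.4 = 3.952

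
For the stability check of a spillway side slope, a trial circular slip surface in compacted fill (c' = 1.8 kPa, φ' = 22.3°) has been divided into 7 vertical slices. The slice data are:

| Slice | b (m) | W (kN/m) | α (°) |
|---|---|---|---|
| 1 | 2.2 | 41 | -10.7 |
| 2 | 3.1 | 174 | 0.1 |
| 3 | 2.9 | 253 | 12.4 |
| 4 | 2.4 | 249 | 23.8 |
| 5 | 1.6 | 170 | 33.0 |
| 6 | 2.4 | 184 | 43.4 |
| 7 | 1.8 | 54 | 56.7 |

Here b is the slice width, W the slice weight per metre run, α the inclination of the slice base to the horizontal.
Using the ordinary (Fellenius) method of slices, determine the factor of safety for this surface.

Ordinary method of slices: FS = Σ[c'·Δl_i + (W_i cosα_i)·tanφ'] / Σ W_i sinα_i, with Δl_i = b_i / cosα_i.
Slice 1: Δl = 2.2/cos(-10.7°) = 2.239 m; N'_1 = 41·cos(-10.7°) = 40.3; c'Δl = 4.03; W sinα = -7.6
Slice 2: Δl = 3.1/cos0.1° = 3.100 m; N'_2 = 174·cos0.1° = 174.0; c'Δl = 5.58; W sinα = 0.3
Slice 3: Δl = 2.9/cos12.4° = 2.969 m; N'_3 = 253·cos12.4° = 247.1; c'Δl = 5.34; W sinα = 54.3
Slice 4: Δl = 2.4/cos23.8° = 2.623 m; N'_4 = 249·cos23.8° = 227.8; c'Δl = 4.72; W sinα = 100.5
Slice 5: Δl = 1.6/cos33.0° = 1.908 m; N'_5 = 170·cos33.0° = 142.6; c'Δl = 3.43; W sinα = 92.6
Slice 6: Δl = 2.4/cos43.4° = 3.303 m; N'_6 = 184·cos43.4° = 133.7; c'Δl = 5.95; W sinα = 126.4
Slice 7: Δl = 1.8/cos56.7° = 3.279 m; N'_7 = 54·cos56.7° = 29.6; c'Δl = 5.90; W sinα = 45.1
Σc'Δl = 35.0 kN/m; ΣN' = 995.1 kN/m; ΣW sinα = 411.6 kN/m
Resisting = 35.0 + 995.1·tan22.3° = 35.0 + 408.1 = 443.1 kN/m
FS = 443.1 / 411.6 = 1.076

FS = 1.08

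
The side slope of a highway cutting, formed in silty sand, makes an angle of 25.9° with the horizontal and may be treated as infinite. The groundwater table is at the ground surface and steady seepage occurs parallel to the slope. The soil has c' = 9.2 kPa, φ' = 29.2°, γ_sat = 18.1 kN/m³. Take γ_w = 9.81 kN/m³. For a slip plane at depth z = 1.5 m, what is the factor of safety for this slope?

FS = 1.39

With seepage parallel to the slope and the water table at the surface, the effective normal stress on the slip plane uses the buoyant unit weight γ' = γ_sat − γ_w while the driving shear stress uses γ_sat:
FS = [c' + γ' z cos²β tanφ'] / [γ_sat z sinβ cosβ]
γ' = 18.1 − 9.81 = 8.29 kN/m³
Numerator = 9.2 + 8.29·1.5·cos²25.9°·tan29.2° = 9.2 + 8.29·1.5·0.8092·0.5589 = 14.824 kPa
Denominator = 18.1·1.5·sin25.9°·cos25.9° = 18.1·1.5·0.4368·0.8996 = 10.668 kPa
FS = 14.824 / 10.668 = 1.390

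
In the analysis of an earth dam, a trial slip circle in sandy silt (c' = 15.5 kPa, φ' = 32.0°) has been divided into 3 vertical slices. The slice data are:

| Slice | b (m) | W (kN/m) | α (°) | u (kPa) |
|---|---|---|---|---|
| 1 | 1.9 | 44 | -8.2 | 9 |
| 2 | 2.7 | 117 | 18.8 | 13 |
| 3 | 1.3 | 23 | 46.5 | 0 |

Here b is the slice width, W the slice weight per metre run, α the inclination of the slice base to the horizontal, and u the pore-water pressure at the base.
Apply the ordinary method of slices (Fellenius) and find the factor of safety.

FS = 3.65

Ordinary method of slices: FS = Σ[c'·Δl_i + (W_i cosα_i − u_i·Δl_i)·tanφ'] / Σ W_i sinα_i, with Δl_i = b_i / cosα_i.
Slice 1: Δl = 1.9/cos(-8.2°) = 1.920 m; N'_1 = 44·cos(-8.2°) − 9·1.920 = 26.3; c'Δl = 29.75; W sinα = -6.3
Slice 2: Δl = 2.7/cos18.8° = 2.852 m; N'_2 = 117·cos18.8° − 13·2.852 = 73.7; c'Δl = 44.21; W sinα = 37.7
Slice 3: Δl = 1.3/cos46.5° = 1.889 m; N'_3 = 23·cos46.5° − 0·1.889 = 15.8; c'Δl = 29.27; W sinα = 16.7
Σc'Δl = 103.2 kN/m; ΣN' = 115.8 kN/m; ΣW sinα = 48.1 kN/m
Resisting = 103.2 + 115.8·tan32.0° = 103.2 + 72.4 = 175.6 kN/m
FS = 175.6 / 48.1 = 3.649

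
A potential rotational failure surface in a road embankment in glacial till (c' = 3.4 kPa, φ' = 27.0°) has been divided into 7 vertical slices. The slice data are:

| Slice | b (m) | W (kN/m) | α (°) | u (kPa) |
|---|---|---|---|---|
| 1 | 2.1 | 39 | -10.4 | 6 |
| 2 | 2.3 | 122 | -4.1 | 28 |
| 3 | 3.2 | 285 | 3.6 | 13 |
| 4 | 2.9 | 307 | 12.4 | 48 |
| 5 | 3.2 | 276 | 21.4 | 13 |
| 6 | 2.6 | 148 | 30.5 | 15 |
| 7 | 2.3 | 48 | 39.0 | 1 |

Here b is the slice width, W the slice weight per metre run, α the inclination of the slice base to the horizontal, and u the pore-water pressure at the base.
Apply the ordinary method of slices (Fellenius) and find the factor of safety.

Ordinary method of slices: FS = Σ[c'·Δl_i + (W_i cosα_i − u_i·Δl_i)·tanφ'] / Σ W_i sinα_i, with Δl_i = b_i / cosα_i.
Slice 1: Δl = 2.1/cos(-10.4°) = 2.135 m; N'_1 = 39·cos(-10.4°) − 6·2.135 = 25.5; c'Δl = 7.26; W sinα = -7.0
Slice 2: Δl = 2.3/cos(-4.1°) = 2.306 m; N'_2 = 122·cos(-4.1°) − 28·2.306 = 57.1; c'Δl = 7.84; W sinα = -8.7
Slice 3: Δl = 3.2/cos3.6° = 3.206 m; N'_3 = 285·cos3.6° − 13·3.206 = 242.8; c'Δl = 10.90; W sinα = 17.9
Slice 4: Δl = 2.9/cos12.4° = 2.969 m; N'_4 = 307·cos12.4° − 48·2.969 = 157.3; c'Δl = 10.10; W sinα = 65.9
Slice 5: Δl = 3.2/cos21.4° = 3.437 m; N'_5 = 276·cos21.4° − 13·3.437 = 212.3; c'Δl = 11.69; W sinα = 100.7
Slice 6: Δl = 2.6/cos30.5° = 3.018 m; N'_6 = 148·cos30.5° − 15·3.018 = 82.3; c'Δl = 10.26; W sinα = 75.1
Slice 7: Δl = 2.3/cos39.0° = 2.960 m; N'_7 = 48·cos39.0° − 1·2.960 = 34.3; c'Δl = 10.06; W sinα = 30.2
Σc'Δl = 68.1 kN/m; ΣN' = 811.6 kN/m; ΣW sinα = 274.1 kN/m
Resisting = 68.1 + 811.6·tan27.0° = 68.1 + 413.5 = 481.7 kN/m
FS = 481.7 / 274.1 = 1.757

FS = 1.76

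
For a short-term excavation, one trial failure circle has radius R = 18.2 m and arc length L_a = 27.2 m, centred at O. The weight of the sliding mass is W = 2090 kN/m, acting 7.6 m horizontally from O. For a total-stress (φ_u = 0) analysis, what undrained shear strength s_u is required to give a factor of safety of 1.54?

s_u = 49.4 kPa

FS = s_u·L_a·R / (W·d), so s_u = FS·W·d / (L_a·R).
s_u = 1.54·2090·7.6 / (27.20·18.2) = 24461.4 / 495.04 = 49.41 kPa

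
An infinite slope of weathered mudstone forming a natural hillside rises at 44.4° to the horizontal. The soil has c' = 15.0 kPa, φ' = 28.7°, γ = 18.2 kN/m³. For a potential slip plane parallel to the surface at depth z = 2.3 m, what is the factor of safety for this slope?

FS = 1.28

For an infinite slope with a slip plane parallel to the surface (no pore pressure): FS = [c' + γz cos²β tanφ'] / [γz sinβ cosβ].
γz = 18.2·2.3 = 41.86 kN/m²
Numerator = 15.0 + 41.86·cos²44.4°·tan28.7° = 15.0 + 41.86·0.5105·0.5475 = 26.699 kPa
Denominator = 41.86·sin44.4°·cos44.4° = 41.86·0.6997·0.7145 = 20.925 kPa
FS = 26.699 / 20.925 = 1.276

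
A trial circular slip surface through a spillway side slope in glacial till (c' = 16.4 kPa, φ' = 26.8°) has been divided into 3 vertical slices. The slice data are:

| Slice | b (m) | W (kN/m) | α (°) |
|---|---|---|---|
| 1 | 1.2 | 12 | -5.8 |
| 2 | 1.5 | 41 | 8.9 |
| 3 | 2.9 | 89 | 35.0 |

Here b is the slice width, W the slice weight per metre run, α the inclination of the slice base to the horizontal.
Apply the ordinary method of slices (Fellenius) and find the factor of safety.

Ordinary method of slices: FS = Σ[c'·Δl_i + (W_i cosα_i)·tanφ'] / Σ W_i sinα_i, with Δl_i = b_i / cosα_i.
Slice 1: Δl = 1.2/cos(-5.8°) = 1.206 m; N'_1 = 12·cos(-5.8°) = 11.9; c'Δl = 19.78; W sinα = -1.2
Slice 2: Δl = 1.5/cos8.9° = 1.518 m; N'_2 = 41·cos8.9° = 40.5; c'Δl = 24.90; W sinα = 6.3
Slice 3: Δl = 2.9/cos35.0° = 3.540 m; N'_3 = 89·cos35.0° = 72.9; c'Δl = 58.06; W sinα = 51.0
Σc'Δl = 102.7 kN/m; ΣN' = 125.3 kN/m; ΣW sinα = 56.2 kN/m
Resisting = 102.7 + 125.3·tan26.8° = 102.7 + 63.3 = 166.1 kN/m
FS = 166.1 / 56.2 = 2.956

FS = 2.96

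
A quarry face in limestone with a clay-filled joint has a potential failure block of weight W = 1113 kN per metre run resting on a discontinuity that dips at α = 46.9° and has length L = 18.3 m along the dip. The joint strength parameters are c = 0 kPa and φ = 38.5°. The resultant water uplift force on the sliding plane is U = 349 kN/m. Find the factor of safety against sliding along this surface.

Resolving the block weight along and normal to the plane and applying the Mohr–Coulomb strength on the joint:
N' = W cosα − U = 1113·cos46.9° − 349 = 411.5 kN/m
Driving force T = W sinα = 1113·sin46.9° = 812.7 kN/m
Resisting force R = c·L + N'·tanφ = 0·18.3 + 411.5·tan38.5° = 0.0 + 327.3 = 327.3 kN/m
FS = R / T = 327.3 / 812.7 = 0.403

FS = 0.40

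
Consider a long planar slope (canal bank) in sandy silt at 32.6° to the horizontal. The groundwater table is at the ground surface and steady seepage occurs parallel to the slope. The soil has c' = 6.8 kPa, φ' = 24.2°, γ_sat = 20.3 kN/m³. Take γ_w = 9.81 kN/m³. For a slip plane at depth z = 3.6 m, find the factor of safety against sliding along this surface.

FS = 0.57

With seepage parallel to the slope and the water table at the surface, the effective normal stress on the slip plane uses the buoyant unit weight γ' = γ_sat − γ_w while the driving shear stress uses γ_sat:
FS = [c' + γ' z cos²β tanφ'] / [γ_sat z sinβ cosβ]
γ' = 20.3 − 9.81 = 10.49 kN/m³
Numerator = 6.8 + 10.49·3.6·cos²32.6°·tan24.2° = 6.8 + 10.49·3.6·0.7097·0.4494 = 18.845 kPa
Denominator = 20.3·3.6·sin32.6°·cos32.6° = 20.3·3.6·0.5388·0.8425 = 33.170 kPa
FS = 18.845 / 33.170 = 0.568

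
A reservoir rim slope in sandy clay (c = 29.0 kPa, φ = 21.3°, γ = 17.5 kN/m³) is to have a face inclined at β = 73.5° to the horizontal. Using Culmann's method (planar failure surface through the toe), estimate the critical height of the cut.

Culmann's analysis gives the critical failure plane at α_cr = (β + φ)/2 = (73.5 + 21.3)/2 = 47.4°, and the critical height
H_c = (4c/γ) · sinβ cosφ / [1 − cos(β − φ)]
    = (4·29.0/17.5) · sin73.5°·cos21.3° / [1 − cos(52.2°)]
    = 6.629 · 0.9588·0.9317 / [1 − 0.6129]
    = 6.629 · 0.8933 / 0.3871
    = 15.30 m

H_c = 15.30 m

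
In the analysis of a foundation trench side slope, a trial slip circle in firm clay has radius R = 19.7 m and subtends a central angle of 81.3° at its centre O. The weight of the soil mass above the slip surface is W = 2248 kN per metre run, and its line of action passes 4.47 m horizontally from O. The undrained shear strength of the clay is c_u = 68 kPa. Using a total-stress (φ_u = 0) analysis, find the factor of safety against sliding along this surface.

FS = 3.73

Taking moments about the centre O, the resisting moment is provided by the undrained shear strength acting along the arc:
Arc length L_a = R·θ = 19.7·(81.3°·π/180) = 19.7·1.4190 = 27.95 m
M_R = c_u·L_a·R = 68·27.95·19.7 = 37446.3 kN·m/m
M_D = W·d = 2248·4.47 = 10048.6 kN·m/m
FS = M_R / M_D = 37446.3 / 10048.6 = 3.727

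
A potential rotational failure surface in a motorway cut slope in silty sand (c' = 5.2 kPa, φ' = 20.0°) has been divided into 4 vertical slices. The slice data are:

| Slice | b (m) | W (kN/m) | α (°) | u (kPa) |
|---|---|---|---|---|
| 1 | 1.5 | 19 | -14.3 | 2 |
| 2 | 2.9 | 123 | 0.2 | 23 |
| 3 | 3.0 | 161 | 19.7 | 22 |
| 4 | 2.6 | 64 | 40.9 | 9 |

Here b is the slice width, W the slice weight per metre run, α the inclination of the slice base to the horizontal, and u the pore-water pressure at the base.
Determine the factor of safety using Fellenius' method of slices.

FS = 1.30

Ordinary method of slices: FS = Σ[c'·Δl_i + (W_i cosα_i − u_i·Δl_i)·tanφ'] / Σ W_i sinα_i, with Δl_i = b_i / cosα_i.
Slice 1: Δl = 1.5/cos(-14.3°) = 1.548 m; N'_1 = 19·cos(-14.3°) − 2·1.548 = 15.3; c'Δl = 8.05; W sinα = -4.7
Slice 2: Δl = 2.9/cos0.2° = 2.900 m; N'_2 = 123·cos0.2° − 23·2.900 = 56.3; c'Δl = 15.08; W sinα = 0.4
Slice 3: Δl = 3.0/cos19.7° = 3.187 m; N'_3 = 161·cos19.7° − 22·3.187 = 81.5; c'Δl = 16.57; W sinα = 54.3
Slice 4: Δl = 2.6/cos40.9° = 3.440 m; N'_4 = 64·cos40.9° − 9·3.440 = 17.4; c'Δl = 17.89; W sinα = 41.9
Σc'Δl = 57.6 kN/m; ΣN' = 170.5 kN/m; ΣW sinα = 91.9 kN/m
Resisting = 57.6 + 170.5·tan20.0° = 57.6 + 62.1 = 119.6 kN/m
FS = 119.6 / 91.9 = 1.302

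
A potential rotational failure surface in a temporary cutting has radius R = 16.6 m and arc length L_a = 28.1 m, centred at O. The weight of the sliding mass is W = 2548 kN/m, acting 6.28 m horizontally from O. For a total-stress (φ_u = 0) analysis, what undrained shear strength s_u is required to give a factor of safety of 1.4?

FS = s_u·L_a·R / (W·d), so s_u = FS·W·d / (L_a·R).
s_u = 1.4·2548·6.28 / (28.10·16.6) = 22402.0 / 466.46 = 48.03 kPa

s_u = 48.0 kPa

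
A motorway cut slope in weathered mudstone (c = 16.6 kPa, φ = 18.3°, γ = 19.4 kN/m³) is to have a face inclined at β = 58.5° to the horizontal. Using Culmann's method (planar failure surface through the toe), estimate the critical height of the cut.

H_c = 11.73 m

Culmann's analysis gives the critical failure plane at α_cr = (β + φ)/2 = (58.5 + 18.3)/2 = 38.4°, and the critical height
H_c = (4c/γ) · sinβ cosφ / [1 − cos(β − φ)]
    = (4·16.6/19.4) · sin58.5°·cos18.3° / [1 − cos(40.2°)]
    = 3.423 · 0.8526·0.9494 / [1 − 0.7638]
    = 3.423 · 0.8095 / 0.2362
    = 11.73 m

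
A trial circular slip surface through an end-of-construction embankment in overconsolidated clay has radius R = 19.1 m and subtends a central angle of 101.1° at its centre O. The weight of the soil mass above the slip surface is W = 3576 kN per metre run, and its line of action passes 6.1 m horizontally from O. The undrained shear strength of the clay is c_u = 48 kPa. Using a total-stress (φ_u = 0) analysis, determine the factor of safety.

Taking moments about the centre O, the resisting moment is provided by the undrained shear strength acting along the arc:
Arc length L_a = R·θ = 19.1·(101.1°·π/180) = 19.1·1.7645 = 33.70 m
M_R = c_u·L_a·R = 48·33.70·19.1 = 30898.4 kN·m/m
M_D = W·d = 3576·6.1 = 21813.6 kN·m/m
FS = M_R / M_D = 30898.4 / 21813.6 = 1.416

FS = 1.42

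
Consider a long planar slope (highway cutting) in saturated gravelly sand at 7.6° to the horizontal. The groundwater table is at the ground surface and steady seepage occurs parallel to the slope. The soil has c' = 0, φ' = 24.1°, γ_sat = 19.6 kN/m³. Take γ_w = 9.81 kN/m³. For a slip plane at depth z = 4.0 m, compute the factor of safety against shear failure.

FS = 1.67

With seepage parallel to the slope and the water table at the surface, the effective normal stress on the slip plane uses the buoyant unit weight γ' = γ_sat − γ_w while the driving shear stress uses γ_sat:
FS = [c' + γ' z cos²β tanφ'] / [γ_sat z sinβ cosβ]
(For c' = 0 this reduces to FS = (γ'/γ_sat)·tanφ'/tanβ.)
γ' = 19.6 − 9.81 = 9.79 kN/m³
Numerator = 0.0 + 9.79·4.0·cos²7.6°·tan24.1° = 0.0 + 9.79·4.0·0.9825·0.4473 = 17.211 kPa
Denominator = 19.6·4.0·sin7.6°·cos7.6° = 19.6·4.0·0.1323·0.9912 = 10.278 kPa
FS = 17.211 / 10.278 = 1.675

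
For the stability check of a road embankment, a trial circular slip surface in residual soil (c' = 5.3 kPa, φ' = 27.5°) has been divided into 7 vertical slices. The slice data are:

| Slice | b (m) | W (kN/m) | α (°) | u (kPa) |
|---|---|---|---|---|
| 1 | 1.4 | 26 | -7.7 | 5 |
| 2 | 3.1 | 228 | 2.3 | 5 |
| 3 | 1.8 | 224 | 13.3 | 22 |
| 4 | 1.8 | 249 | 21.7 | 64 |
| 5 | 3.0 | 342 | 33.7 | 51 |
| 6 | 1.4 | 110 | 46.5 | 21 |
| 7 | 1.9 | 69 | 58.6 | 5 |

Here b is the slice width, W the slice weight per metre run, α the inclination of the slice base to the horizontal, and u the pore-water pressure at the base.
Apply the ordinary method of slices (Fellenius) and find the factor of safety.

FS = 0.92

Ordinary method of slices: FS = Σ[c'·Δl_i + (W_i cosα_i − u_i·Δl_i)·tanφ'] / Σ W_i sinα_i, with Δl_i = b_i / cosα_i.
Slice 1: Δl = 1.4/cos(-7.7°) = 1.413 m; N'_1 = 26·cos(-7.7°) − 5·1.413 = 18.7; c'Δl = 7.49; W sinα = -3.5
Slice 2: Δl = 3.1/cos2.3° = 3.102 m; N'_2 = 228·cos2.3° − 5·3.102 = 212.3; c'Δl = 16.44; W sinα = 9.2
Slice 3: Δl = 1.8/cos13.3° = 1.850 m; N'_3 = 224·cos13.3° − 22·1.850 = 177.3; c'Δl = 9.80; W sinα = 51.5
Slice 4: Δl = 1.8/cos21.7° = 1.937 m; N'_4 = 249·cos21.7° − 64·1.937 = 107.4; c'Δl = 10.27; W sinα = 92.1
Slice 5: Δl = 3.0/cos33.7° = 3.606 m; N'_5 = 342·cos33.7° − 51·3.606 = 100.6; c'Δl = 19.11; W sinα = 189.8
Slice 6: Δl = 1.4/cos46.5° = 2.034 m; N'_6 = 110·cos46.5° − 21·2.034 = 33.0; c'Δl = 10.78; W sinα = 79.8
Slice 7: Δl = 1.9/cos58.6° = 3.647 m; N'_7 = 69·cos58.6° − 5·3.647 = 17.7; c'Δl = 19.33; W sinα = 58.9
Σc'Δl = 93.2 kN/m; ΣN' = 667.0 kN/m; ΣW sinα = 477.7 kN/m
Resisting = 93.2 + 667.0·tan27.5° = 93.2 + 347.2 = 440.4 kN/m
FS = 440.4 / 477.7 = 0.922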